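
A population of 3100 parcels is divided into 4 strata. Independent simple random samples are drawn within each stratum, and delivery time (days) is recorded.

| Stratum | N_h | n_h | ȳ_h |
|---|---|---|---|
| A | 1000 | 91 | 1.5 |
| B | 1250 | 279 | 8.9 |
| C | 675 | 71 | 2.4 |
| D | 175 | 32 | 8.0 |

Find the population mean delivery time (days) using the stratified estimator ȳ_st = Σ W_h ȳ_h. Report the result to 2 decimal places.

ȳ_st ≈ 5.05

N = Σ N_h = 3100. Stratum weights W_h = N_h/N.
ȳ_st = (1000·1.5 + 1250·8.9 + 675·2.4 + 175·8.0) / 3100 = 5.0468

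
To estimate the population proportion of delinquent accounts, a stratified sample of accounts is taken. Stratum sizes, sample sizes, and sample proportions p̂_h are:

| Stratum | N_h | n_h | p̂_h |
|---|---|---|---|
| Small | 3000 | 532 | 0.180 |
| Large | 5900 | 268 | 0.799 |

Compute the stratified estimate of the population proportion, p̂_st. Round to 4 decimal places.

p̂_st ≈ 0.5903

N = 8900; stratum weights W_h = N_h/N.
p̂_st = Σ W_h p̂_h = (3000·0.180 + 5900·0.799)/8900 = 0.59035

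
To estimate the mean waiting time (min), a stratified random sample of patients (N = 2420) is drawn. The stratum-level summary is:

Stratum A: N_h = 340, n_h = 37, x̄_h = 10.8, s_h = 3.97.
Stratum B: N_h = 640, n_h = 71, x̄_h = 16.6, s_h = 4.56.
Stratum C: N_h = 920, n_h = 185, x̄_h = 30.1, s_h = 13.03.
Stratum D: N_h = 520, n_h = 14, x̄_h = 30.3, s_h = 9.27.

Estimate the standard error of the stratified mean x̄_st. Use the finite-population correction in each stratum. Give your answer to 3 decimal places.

SE(x̄_st) ≈ 0.638

V̂(x̄_st) = Σ W_h² (1 − n_h/N_h) s_h²/n_h, with W_h = N_h/N and N = 2420:
  stratum A: (340/2420)²·(1 − 37/340)·3.97²/37 = 0.00749325
  stratum B: (640/2420)²·(1 − 71/640)·4.56²/71 = 0.018211
  stratum C: (920/2420)²·(1 − 185/920)·13.03²/185 = 0.105965
  stratum D: (520/2420)²·(1 − 14/520)·9.27²/14 = 0.275775
V̂(x̄_st) = 0.407444
SE(x̄_st) = √0.407444 = 0.638313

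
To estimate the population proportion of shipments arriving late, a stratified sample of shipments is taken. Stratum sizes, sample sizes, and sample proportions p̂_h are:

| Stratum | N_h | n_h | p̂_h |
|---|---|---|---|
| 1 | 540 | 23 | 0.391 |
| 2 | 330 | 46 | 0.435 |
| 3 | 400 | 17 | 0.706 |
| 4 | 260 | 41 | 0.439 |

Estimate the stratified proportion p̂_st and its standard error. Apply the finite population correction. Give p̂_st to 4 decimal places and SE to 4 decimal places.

N = 1530; stratum weights W_h = N_h/N.
p̂_st = Σ W_h p̂_h = (540·0.391 + 330·0.435 + 400·0.706 + 260·0.439)/1530 = 0.49100
V̂(p̂_st) = Σ W_h² (1 − n_h/N_h) p̂_h(1−p̂_h)/(n_h−1):
  stratum 1: (540/1530)²·(1 − 23/540)·0.391·0.609/22 = 0.00129084
  stratum 2: (330/1530)²·(1 − 46/330)·0.435·0.565/45 = 0.000218663
  stratum 3: (400/1530)²·(1 − 17/400)·0.706·0.294/16 = 0.000849001
  stratum 4: (260/1530)²·(1 − 41/260)·0.439·0.561/40 = 0.000149762
V̂(p̂_st) = 0.00250827; SE = √V̂ = 0.0500826

p̂_st ≈ 0.4910, SE ≈ 0.0501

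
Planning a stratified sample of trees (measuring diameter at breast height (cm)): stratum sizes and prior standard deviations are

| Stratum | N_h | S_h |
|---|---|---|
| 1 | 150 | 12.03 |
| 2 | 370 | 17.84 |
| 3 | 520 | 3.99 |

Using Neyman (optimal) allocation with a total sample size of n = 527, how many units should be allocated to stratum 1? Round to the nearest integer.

Neyman allocation: n_h = n · N_h S_h / Σ N_i S_i, with n = 527.
  stratum 1: N_h·S_h = 150·12.03 = 1804.50
  stratum 2: N_h·S_h = 370·17.84 = 6600.80
  stratum 3: N_h·S_h = 520·3.99 = 2074.80
Σ N_h S_h = 10480.10
n for stratum 1 = 527·1804.50/10480.10 = 90.741 → 91

91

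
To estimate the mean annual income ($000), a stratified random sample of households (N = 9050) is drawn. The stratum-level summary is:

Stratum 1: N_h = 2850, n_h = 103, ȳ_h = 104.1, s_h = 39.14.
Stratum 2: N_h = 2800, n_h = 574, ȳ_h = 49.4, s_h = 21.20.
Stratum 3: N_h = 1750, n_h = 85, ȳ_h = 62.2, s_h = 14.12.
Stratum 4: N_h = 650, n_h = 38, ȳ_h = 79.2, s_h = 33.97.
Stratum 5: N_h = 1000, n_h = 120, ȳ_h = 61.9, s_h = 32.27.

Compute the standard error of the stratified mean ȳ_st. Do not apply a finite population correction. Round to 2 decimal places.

V̂(ȳ_st) = Σ W_h² s_h²/n_h, with W_h = N_h/N and N = 9050:
  stratum 1: (2850/9050)²·39.14²/103 = 1.47502
  stratum 2: (2800/9050)²·21.20²/574 = 0.0749512
  stratum 3: (1750/9050)²·14.12²/85 = 0.087706
  stratum 4: (650/9050)²·33.97²/38 = 0.156652
  stratum 5: (1000/9050)²·32.27²/120 = 0.105955
V̂(ȳ_st) = 1.90028
SE(ȳ_st) = √1.90028 = 1.37851

SE(ȳ_st) ≈ 1.38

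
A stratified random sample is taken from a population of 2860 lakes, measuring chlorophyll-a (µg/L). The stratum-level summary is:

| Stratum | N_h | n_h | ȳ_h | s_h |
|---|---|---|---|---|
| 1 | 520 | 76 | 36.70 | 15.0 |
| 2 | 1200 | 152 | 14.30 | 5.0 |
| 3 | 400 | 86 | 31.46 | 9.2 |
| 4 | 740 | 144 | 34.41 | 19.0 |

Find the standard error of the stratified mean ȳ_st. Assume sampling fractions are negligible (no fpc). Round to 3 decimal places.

V̂(ȳ_st) = Σ W_h² s_h²/n_h, with W_h = N_h/N and N = 2860:
  stratum 1: (520/2860)²·15.0²/76 = 0.0978686
  stratum 2: (1200/2860)²·5.0²/152 = 0.0289552
  stratum 3: (400/2860)²·9.2²/86 = 0.0192515
  stratum 4: (740/2860)²·19.0²/144 = 0.167833
V̂(ȳ_st) = 0.313908
SE(ȳ_st) = √0.313908 = 0.560275

SE(ȳ_st) ≈ 0.560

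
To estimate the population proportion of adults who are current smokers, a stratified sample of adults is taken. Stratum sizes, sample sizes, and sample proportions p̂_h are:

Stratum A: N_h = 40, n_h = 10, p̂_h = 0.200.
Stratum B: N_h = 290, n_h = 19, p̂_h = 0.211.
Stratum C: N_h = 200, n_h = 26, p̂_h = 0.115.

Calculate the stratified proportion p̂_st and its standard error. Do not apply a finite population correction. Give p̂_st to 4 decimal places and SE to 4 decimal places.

p̂_st ≈ 0.1739, SE ≈ 0.0587

N = 530; stratum weights W_h = N_h/N.
p̂_st = Σ W_h p̂_h = (40·0.200 + 290·0.211 + 200·0.115)/530 = 0.17394
V̂(p̂_st) = Σ W_h² p̂_h(1−p̂_h)/(n_h−1):
  stratum A: (40/530)²·0.200·0.800/9 = 0.000101262
  stratum B: (290/530)²·0.211·0.789/18 = 0.00276905
  stratum C: (200/530)²·0.115·0.885/25 = 0.000579708
V̂(p̂_st) = 0.00345002; SE = √V̂ = 0.0587369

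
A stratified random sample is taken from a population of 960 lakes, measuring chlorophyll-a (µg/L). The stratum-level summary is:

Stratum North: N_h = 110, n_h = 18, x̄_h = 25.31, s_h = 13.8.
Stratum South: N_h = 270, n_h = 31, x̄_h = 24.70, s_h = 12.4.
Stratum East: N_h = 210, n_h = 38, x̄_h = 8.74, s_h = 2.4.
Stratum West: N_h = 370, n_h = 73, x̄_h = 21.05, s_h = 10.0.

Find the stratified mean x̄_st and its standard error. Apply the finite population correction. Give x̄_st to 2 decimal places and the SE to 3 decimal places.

x̄_st = Σ W_h x̄_h = (110·25.31 + 270·24.70 + 210·8.74 + 370·21.05)/960 = 19.87187
V̂(x̄_st) = Σ W_h² (1 − n_h/N_h) s_h²/n_h, with W_h = N_h/N and N = 960:
  stratum North: (110/960)²·(1 − 18/110)·13.8²/18 = 0.116178
  stratum South: (270/960)²·(1 − 31/270)·12.4²/31 = 0.347297
  stratum East: (210/960)²·(1 − 38/210)·2.4²/38 = 0.00594079
  stratum West: (370/960)²·(1 − 73/370)·10.0²/73 = 0.16334
V̂(x̄_st) = 0.632756
SE(x̄_st) = √0.632756 = 0.795459

x̄_st ≈ 19.87, SE ≈ 0.795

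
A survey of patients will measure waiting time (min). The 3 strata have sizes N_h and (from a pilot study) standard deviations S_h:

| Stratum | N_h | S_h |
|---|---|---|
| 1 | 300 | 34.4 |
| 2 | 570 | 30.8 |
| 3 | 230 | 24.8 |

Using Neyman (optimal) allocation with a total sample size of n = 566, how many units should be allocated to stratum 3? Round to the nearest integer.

96

Neyman allocation: n_h = n · N_h S_h / Σ N_i S_i, with n = 566.
  stratum 1: N_h·S_h = 300·34.4 = 10320.00
  stratum 2: N_h·S_h = 570·30.8 = 17556.00
  stratum 3: N_h·S_h = 230·24.8 = 5704.00
Σ N_h S_h = 33580.00
n for stratum 3 = 566·5704.00/33580.00 = 96.142 → 96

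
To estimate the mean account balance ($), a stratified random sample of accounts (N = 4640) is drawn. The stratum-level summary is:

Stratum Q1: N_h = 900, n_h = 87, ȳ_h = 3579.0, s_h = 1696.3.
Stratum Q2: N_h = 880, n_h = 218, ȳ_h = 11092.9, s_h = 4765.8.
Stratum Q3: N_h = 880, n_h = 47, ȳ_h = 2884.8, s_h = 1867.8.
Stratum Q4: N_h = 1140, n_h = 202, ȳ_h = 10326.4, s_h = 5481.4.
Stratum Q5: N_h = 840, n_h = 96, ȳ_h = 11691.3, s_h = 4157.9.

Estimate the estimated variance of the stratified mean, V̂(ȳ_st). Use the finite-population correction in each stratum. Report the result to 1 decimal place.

V̂(ȳ_st) ≈ 19085.6

V̂(ȳ_st) = Σ W_h² (1 − n_h/N_h) s_h²/n_h, with W_h = N_h/N and N = 4640:
  stratum Q1: (900/4640)²·(1 − 87/900)·1696.3²/87 = 1124.04
  stratum Q2: (880/4640)²·(1 − 218/880)·4765.8²/218 = 2819.16
  stratum Q3: (880/4640)²·(1 − 47/880)·1867.8²/47 = 2527.29
  stratum Q4: (1140/4640)²·(1 − 202/1140)·5481.4²/202 = 7387.6
  stratum Q5: (840/4640)²·(1 − 96/840)·4157.9²/96 = 5227.49
V̂(ȳ_st) = 19085.6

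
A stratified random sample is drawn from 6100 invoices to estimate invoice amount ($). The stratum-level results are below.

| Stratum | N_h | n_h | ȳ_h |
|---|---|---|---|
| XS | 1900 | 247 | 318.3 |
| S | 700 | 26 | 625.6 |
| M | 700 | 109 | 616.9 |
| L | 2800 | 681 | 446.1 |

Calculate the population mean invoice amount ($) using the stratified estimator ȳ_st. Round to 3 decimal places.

N = Σ N_h = 6100. Stratum weights W_h = N_h/N.
ȳ_st = (1900·318.3 + 700·625.6 + 700·616.9 + 2800·446.1) / 6100 = 446.49180

ȳ_st ≈ 446.492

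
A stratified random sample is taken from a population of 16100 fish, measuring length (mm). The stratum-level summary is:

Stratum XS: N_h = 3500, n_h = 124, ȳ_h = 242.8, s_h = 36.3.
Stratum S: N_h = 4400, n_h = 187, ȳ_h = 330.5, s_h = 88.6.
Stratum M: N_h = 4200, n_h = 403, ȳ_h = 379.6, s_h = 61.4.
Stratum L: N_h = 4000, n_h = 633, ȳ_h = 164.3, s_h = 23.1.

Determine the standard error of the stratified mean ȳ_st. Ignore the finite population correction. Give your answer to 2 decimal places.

V̂(ȳ_st) = Σ W_h² s_h²/n_h, with W_h = N_h/N and N = 16100:
  stratum XS: (3500/16100)²·36.3²/124 = 0.502199
  stratum S: (4400/16100)²·88.6²/187 = 3.1353
  stratum M: (4200/16100)²·61.4²/403 = 0.636617
  stratum L: (4000/16100)²·23.1²/633 = 0.0520342
V̂(ȳ_st) = 4.32615
SE(ȳ_st) = √4.32615 = 2.07994

SE(ȳ_st) ≈ 2.08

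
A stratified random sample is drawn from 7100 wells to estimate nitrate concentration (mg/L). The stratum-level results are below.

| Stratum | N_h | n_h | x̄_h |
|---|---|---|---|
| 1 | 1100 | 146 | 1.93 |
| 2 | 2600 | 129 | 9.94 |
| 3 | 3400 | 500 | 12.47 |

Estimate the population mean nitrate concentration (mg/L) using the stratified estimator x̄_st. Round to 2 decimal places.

x̄_st ≈ 9.91

N = Σ N_h = 7100. Stratum weights W_h = N_h/N.
x̄_st = (1100·1.93 + 2600·9.94 + 3400·12.47) / 7100 = 9.9106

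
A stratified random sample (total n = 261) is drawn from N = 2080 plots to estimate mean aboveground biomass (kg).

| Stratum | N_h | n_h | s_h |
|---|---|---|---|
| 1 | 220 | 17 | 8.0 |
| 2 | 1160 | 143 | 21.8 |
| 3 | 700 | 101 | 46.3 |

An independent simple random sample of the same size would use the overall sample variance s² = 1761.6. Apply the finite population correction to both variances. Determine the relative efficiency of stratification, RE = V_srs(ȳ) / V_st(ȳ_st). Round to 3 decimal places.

V̂(ȳ_st) = Σ W_h² (1 − n_h/N_h) s_h²/n_h, with W_h = N_h/N and N = 2080:
  stratum 1: (220/2080)²·(1 − 17/220)·8.0²/17 = 0.0388618
  stratum 2: (1160/2080)²·(1 − 143/1160)·21.8²/143 = 0.906211
  stratum 3: (700/2080)²·(1 − 101/700)·46.3²/101 = 2.05702
V_st = 3.00209
V_srs = (1 − 261/2080)·1761.6/261 = 5.9025
Relative efficiency = V_srs / V_st = 5.9025/3.00209 = 1.9661

RE ≈ 1.966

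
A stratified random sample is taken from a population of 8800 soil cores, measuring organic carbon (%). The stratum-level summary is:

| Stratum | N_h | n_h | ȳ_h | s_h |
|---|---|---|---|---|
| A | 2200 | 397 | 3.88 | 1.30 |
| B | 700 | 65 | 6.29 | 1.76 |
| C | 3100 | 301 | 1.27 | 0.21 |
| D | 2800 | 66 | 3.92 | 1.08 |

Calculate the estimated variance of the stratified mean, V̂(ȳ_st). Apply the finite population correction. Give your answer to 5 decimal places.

V̂(ȳ_st) ≈ 0.00226

V̂(ȳ_st) = Σ W_h² (1 − n_h/N_h) s_h²/n_h, with W_h = N_h/N and N = 8800:
  stratum A: (2200/8800)²·(1 − 397/2200)·1.30²/397 = 0.000218047
  stratum B: (700/8800)²·(1 − 65/700)·1.76²/65 = 0.000273538
  stratum C: (3100/8800)²·(1 − 301/3100)·0.21²/301 = 1.64162e-05
  stratum D: (2800/8800)²·(1 − 66/2800)·1.08²/66 = 0.00174701
V̂(ȳ_st) = 0.00225501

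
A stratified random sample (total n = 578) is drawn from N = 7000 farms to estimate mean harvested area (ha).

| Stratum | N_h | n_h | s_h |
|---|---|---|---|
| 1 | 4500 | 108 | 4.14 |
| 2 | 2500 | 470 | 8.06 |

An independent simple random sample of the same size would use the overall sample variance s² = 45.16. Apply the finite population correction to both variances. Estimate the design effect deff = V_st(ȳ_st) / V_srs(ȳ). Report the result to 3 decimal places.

deff ≈ 1.093

V̂(ȳ_st) = Σ W_h² (1 − n_h/N_h) s_h²/n_h, with W_h = N_h/N and N = 7000:
  stratum 1: (4500/7000)²·(1 − 108/4500)·4.14²/108 = 0.0640112
  stratum 2: (2500/7000)²·(1 − 470/2500)·8.06²/470 = 0.0143157
V_st = 0.0783268
V_srs = (1 − 578/7000)·45.16/578 = 0.0716801
deff = V_st / V_srs = 0.0783268/0.0716801 = 1.0927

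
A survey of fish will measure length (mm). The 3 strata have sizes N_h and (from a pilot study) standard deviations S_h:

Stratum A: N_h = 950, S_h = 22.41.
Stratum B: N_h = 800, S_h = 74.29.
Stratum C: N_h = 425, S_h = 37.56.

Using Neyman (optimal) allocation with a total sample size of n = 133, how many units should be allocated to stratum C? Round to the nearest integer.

Neyman allocation: n_h = n · N_h S_h / Σ N_i S_i, with n = 133.
  stratum A: N_h·S_h = 950·22.41 = 21289.50
  stratum B: N_h·S_h = 800·74.29 = 59432.00
  stratum C: N_h·S_h = 425·37.56 = 15963.00
Σ N_h S_h = 96684.50
n for stratum C = 133·15963.00/96684.50 = 21.959 → 22

22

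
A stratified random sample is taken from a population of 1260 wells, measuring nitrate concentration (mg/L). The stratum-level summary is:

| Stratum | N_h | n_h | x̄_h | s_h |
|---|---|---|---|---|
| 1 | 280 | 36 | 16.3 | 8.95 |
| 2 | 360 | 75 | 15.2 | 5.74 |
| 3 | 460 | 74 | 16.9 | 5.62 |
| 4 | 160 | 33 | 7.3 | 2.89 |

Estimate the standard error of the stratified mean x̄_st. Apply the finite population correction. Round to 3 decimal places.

V̂(x̄_st) = Σ W_h² (1 − n_h/N_h) s_h²/n_h, with W_h = N_h/N and N = 1260:
  stratum 1: (280/1260)²·(1 − 36/280)·8.95²/36 = 0.0957525
  stratum 2: (360/1260)²·(1 − 75/360)·5.74²/75 = 0.0283902
  stratum 3: (460/1260)²·(1 − 74/460)·5.62²/74 = 0.0477359
  stratum 4: (160/1260)²·(1 − 33/160)·2.89²/33 = 0.0032394
V̂(x̄_st) = 0.175118
SE(x̄_st) = √0.175118 = 0.418471

SE(x̄_st) ≈ 0.418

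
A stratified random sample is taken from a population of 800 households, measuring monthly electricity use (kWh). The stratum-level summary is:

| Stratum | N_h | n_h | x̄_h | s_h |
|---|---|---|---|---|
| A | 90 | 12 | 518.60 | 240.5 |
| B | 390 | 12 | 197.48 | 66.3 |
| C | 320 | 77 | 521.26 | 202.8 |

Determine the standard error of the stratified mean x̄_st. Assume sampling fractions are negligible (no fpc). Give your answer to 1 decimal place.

V̂(x̄_st) = Σ W_h² s_h²/n_h, with W_h = N_h/N and N = 800:
  stratum A: (90/800)²·240.5²/12 = 61.0034
  stratum B: (390/800)²·66.3²/12 = 87.0553
  stratum C: (320/800)²·202.8²/77 = 85.4604
V̂(x̄_st) = 233.519
SE(x̄_st) = √233.519 = 15.2813

SE(x̄_st) ≈ 15.3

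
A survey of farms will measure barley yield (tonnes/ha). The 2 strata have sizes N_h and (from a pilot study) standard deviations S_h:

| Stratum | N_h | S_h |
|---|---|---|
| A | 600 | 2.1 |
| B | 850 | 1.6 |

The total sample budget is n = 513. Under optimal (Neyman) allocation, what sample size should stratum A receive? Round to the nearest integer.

Neyman allocation: n_h = n · N_h S_h / Σ N_i S_i, with n = 513.
  stratum A: N_h·S_h = 600·2.1 = 1260.00
  stratum B: N_h·S_h = 850·1.6 = 1360.00
Σ N_h S_h = 2620.00
n for stratum A = 513·1260.00/2620.00 = 246.710 → 247

247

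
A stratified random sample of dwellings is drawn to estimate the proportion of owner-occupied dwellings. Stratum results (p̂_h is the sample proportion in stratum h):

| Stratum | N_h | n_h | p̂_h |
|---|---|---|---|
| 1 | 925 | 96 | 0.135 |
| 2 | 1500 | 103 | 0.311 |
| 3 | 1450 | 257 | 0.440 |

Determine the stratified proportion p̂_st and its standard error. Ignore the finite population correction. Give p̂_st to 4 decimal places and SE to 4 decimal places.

p̂_st ≈ 0.3173, SE ≈ 0.0228

N = 3875; stratum weights W_h = N_h/N.
p̂_st = Σ W_h p̂_h = (925·0.135 + 1500·0.311 + 1450·0.440)/3875 = 0.31726
V̂(p̂_st) = Σ W_h² p̂_h(1−p̂_h)/(n_h−1):
  stratum 1: (925/3875)²·0.135·0.865/95 = 7.00433e-05
  stratum 2: (1500/3875)²·0.311·0.689/102 = 0.000314788
  stratum 3: (1450/3875)²·0.440·0.560/256 = 0.00013477
V̂(p̂_st) = 0.000519602; SE = √V̂ = 0.0227948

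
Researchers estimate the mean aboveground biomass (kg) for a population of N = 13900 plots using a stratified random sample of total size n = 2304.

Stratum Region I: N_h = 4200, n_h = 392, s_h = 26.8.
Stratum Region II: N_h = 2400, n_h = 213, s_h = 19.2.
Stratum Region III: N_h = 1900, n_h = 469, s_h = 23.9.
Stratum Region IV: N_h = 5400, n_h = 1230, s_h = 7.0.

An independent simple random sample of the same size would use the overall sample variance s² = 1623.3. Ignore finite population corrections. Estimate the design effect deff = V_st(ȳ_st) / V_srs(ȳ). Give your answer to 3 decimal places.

deff ≈ 0.351

V̂(ȳ_st) = Σ W_h² s_h²/n_h, with W_h = N_h/N and N = 13900:
  stratum Region I: (4200/13900)²·26.8²/392 = 0.167283
  stratum Region II: (2400/13900)²·19.2²/213 = 0.051596
  stratum Region III: (1900/13900)²·23.9²/469 = 0.0227562
  stratum Region IV: (5400/13900)²·7.0²/1230 = 0.00601241
V_st = 0.247648
V_srs = s²/n = 1623.3/2304 = 0.704557
deff = V_st / V_srs = 0.247648/0.704557 = 0.3515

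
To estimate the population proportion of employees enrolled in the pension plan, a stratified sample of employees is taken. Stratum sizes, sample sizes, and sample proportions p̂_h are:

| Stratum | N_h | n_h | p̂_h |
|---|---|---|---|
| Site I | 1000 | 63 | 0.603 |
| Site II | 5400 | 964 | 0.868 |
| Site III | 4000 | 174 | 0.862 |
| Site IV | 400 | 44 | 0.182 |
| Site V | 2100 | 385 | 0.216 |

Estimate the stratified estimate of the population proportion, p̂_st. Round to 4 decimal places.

N = 12900; stratum weights W_h = N_h/N.
p̂_st = Σ W_h p̂_h = (1000·0.603 + 5400·0.868 + 4000·0.862 + 400·0.182 + 2100·0.216)/12900 = 0.71819

p̂_st ≈ 0.7182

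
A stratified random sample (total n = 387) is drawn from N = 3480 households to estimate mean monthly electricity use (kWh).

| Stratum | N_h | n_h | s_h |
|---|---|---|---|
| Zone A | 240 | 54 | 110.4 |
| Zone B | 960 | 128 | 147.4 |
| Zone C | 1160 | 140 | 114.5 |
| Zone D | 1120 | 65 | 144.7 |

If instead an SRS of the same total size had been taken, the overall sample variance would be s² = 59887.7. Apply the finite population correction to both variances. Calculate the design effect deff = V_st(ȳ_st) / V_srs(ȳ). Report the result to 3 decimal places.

V̂(ȳ_st) = Σ W_h² (1 − n_h/N_h) s_h²/n_h, with W_h = N_h/N and N = 3480:
  stratum Zone A: (240/3480)²·(1 − 54/240)·110.4²/54 = 0.831975
  stratum Zone B: (960/3480)²·(1 − 128/960)·147.4²/128 = 11.1949
  stratum Zone C: (1160/3480)²·(1 − 140/1160)·114.5²/140 = 9.14919
  stratum Zone D: (1120/3480)²·(1 − 65/1120)·144.7²/65 = 31.4294
V_st = 52.6055
V_srs = (1 − 387/3480)·59887.7/387 = 137.539
deff = V_st / V_srs = 52.6055/137.539 = 0.3825

deff ≈ 0.382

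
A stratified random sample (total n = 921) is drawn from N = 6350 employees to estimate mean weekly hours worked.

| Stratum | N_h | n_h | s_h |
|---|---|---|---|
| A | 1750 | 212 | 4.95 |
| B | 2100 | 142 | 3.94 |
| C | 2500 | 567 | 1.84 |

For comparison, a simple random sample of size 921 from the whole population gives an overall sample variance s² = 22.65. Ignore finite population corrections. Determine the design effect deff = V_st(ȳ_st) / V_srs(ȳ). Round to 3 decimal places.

deff ≈ 0.881

V̂(ȳ_st) = Σ W_h² s_h²/n_h, with W_h = N_h/N and N = 6350:
  stratum A: (1750/6350)²·4.95²/212 = 0.00877815
  stratum B: (2100/6350)²·3.94²/142 = 0.0119563
  stratum C: (2500/6350)²·1.84²/567 = 0.000925519
V_st = 0.0216599
V_srs = s²/n = 22.65/921 = 0.0245928
deff = V_st / V_srs = 0.0216599/0.0245928 = 0.8807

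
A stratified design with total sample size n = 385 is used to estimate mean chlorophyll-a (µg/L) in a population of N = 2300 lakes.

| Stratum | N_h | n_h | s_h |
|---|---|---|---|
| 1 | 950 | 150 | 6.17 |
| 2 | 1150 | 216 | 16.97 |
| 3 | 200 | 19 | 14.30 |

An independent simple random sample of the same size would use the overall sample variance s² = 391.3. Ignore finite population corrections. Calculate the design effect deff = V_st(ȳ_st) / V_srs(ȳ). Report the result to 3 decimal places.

deff ≈ 0.451

V̂(ȳ_st) = Σ W_h² s_h²/n_h, with W_h = N_h/N and N = 2300:
  stratum 1: (950/2300)²·6.17²/150 = 0.0432983
  stratum 2: (1150/2300)²·16.97²/216 = 0.333311
  stratum 3: (200/2300)²·14.30²/19 = 0.081381
V_st = 0.45799
V_srs = s²/n = 391.3/385 = 1.01636
deff = V_st / V_srs = 0.45799/1.01636 = 0.4506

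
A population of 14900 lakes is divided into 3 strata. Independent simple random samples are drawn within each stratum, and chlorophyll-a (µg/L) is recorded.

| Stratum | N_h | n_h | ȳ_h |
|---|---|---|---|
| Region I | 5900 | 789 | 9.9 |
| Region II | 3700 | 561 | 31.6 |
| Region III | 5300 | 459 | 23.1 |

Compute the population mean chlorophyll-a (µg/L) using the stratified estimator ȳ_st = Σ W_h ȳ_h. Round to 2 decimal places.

ȳ_st ≈ 19.98

N = Σ N_h = 14900. Stratum weights W_h = N_h/N.
ȳ_st = (5900·9.9 + 3700·31.6 + 5300·23.1) / 14900 = 19.9839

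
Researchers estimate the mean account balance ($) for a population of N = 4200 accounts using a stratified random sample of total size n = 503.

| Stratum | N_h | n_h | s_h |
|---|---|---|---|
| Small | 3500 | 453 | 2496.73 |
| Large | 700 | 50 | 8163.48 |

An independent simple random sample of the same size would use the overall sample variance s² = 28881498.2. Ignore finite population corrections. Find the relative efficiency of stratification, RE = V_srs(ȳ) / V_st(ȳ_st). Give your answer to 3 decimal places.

RE ≈ 1.233

V̂(ȳ_st) = Σ W_h² s_h²/n_h, with W_h = N_h/N and N = 4200:
  stratum Small: (3500/4200)²·2496.73²/453 = 9556.14
  stratum Large: (700/4200)²·8163.48²/50 = 37023.6
V_st = 46579.7
V_srs = s²/n = 28881498.2/503 = 57418.5
Relative efficiency = V_srs / V_st = 57418.5/46579.7 = 1.2327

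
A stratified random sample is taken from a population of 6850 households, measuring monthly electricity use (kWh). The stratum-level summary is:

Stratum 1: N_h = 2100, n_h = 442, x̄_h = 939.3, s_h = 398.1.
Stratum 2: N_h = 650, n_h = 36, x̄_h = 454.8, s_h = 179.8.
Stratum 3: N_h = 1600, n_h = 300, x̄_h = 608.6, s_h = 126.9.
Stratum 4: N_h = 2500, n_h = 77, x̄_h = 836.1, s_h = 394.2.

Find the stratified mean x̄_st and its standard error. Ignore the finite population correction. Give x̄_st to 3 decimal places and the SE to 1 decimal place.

x̄_st ≈ 778.418, SE ≈ 17.7

x̄_st = Σ W_h x̄_h = (2100·939.3 + 650·454.8 + 1600·608.6 + 2500·836.1)/6850 = 778.41752
V̂(x̄_st) = Σ W_h² s_h²/n_h, with W_h = N_h/N and N = 6850:
  stratum 1: (2100/6850)²·398.1²/442 = 33.6992
  stratum 2: (650/6850)²·179.8²/36 = 8.08579
  stratum 3: (1600/6850)²·126.9²/300 = 2.92861
  stratum 4: (2500/6850)²·394.2²/77 = 268.808
V̂(x̄_st) = 313.521
SE(x̄_st) = √313.521 = 17.7065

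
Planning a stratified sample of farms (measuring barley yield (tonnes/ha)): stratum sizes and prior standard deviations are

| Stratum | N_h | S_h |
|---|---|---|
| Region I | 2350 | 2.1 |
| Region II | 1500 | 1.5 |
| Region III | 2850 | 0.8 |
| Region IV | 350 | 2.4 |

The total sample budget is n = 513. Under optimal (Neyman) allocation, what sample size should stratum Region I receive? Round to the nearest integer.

Neyman allocation: n_h = n · N_h S_h / Σ N_i S_i, with n = 513.
  stratum Region I: N_h·S_h = 2350·2.1 = 4935.00
  stratum Region II: N_h·S_h = 1500·1.5 = 2250.00
  stratum Region III: N_h·S_h = 2850·0.8 = 2280.00
  stratum Region IV: N_h·S_h = 350·2.4 = 840.00
Σ N_h S_h = 10305.00
n for stratum Region I = 513·4935.00/10305.00 = 245.672 → 246

246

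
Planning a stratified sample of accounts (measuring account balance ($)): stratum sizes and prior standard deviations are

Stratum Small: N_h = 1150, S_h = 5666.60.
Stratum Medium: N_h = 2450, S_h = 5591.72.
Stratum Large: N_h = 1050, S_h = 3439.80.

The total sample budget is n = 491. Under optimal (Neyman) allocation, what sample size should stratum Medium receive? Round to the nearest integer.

Neyman allocation: n_h = n · N_h S_h / Σ N_i S_i, with n = 491.
  stratum Small: N_h·S_h = 1150·5666.60 = 6516590.00
  stratum Medium: N_h·S_h = 2450·5591.72 = 13699714.00
  stratum Large: N_h·S_h = 1050·3439.80 = 3611790.00
Σ N_h S_h = 23828094.00
n for stratum Medium = 491·13699714.00/23828094.00 = 282.295 → 282

282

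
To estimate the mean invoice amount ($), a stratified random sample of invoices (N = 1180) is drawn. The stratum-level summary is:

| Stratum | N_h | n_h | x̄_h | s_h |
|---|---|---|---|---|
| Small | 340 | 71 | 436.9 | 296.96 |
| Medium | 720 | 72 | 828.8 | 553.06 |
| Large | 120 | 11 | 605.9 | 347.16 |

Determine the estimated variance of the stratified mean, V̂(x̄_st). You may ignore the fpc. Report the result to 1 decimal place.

V̂(x̄_st) ≈ 1798.1

V̂(x̄_st) = Σ W_h² s_h²/n_h, with W_h = N_h/N and N = 1180:
  stratum Small: (340/1180)²·296.96²/71 = 103.117
  stratum Medium: (720/1180)²·553.06²/72 = 1581.66
  stratum Large: (120/1180)²·347.16²/11 = 113.309
V̂(x̄_st) = 1798.09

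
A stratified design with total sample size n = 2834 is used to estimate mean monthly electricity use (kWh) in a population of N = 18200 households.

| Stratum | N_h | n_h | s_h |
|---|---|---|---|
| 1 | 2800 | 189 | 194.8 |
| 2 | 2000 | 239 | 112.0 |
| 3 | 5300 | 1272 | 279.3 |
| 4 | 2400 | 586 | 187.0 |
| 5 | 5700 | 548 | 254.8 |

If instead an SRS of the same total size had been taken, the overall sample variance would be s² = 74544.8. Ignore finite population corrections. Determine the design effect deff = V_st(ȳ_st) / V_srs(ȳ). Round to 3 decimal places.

V̂(ȳ_st) = Σ W_h² s_h²/n_h, with W_h = N_h/N and N = 18200:
  stratum 1: (2800/18200)²·194.8²/189 = 4.75214
  stratum 2: (2000/18200)²·112.0²/239 = 0.633805
  stratum 3: (5300/18200)²·279.3²/1272 = 5.20072
  stratum 4: (2400/18200)²·187.0²/586 = 1.03768
  stratum 5: (5700/18200)²·254.8²/548 = 11.6205
V_st = 23.2449
V_srs = s²/n = 74544.8/2834 = 26.3037
deff = V_st / V_srs = 23.2449/26.3037 = 0.8837

deff ≈ 0.884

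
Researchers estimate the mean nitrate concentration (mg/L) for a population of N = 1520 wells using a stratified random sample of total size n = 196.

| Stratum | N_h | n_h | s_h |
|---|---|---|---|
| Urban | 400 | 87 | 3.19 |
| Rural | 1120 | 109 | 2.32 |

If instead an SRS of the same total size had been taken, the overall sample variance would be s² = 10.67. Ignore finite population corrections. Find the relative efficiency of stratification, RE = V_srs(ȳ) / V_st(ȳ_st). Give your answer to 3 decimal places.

V̂(ȳ_st) = Σ W_h² s_h²/n_h, with W_h = N_h/N and N = 1520:
  stratum Urban: (400/1520)²·3.19²/87 = 0.00810018
  stratum Rural: (1120/1520)²·2.32²/109 = 0.0268101
V_st = 0.0349103
V_srs = s²/n = 10.67/196 = 0.0544388
Relative efficiency = V_srs / V_st = 0.0544388/0.0349103 = 1.5594

RE ≈ 1.559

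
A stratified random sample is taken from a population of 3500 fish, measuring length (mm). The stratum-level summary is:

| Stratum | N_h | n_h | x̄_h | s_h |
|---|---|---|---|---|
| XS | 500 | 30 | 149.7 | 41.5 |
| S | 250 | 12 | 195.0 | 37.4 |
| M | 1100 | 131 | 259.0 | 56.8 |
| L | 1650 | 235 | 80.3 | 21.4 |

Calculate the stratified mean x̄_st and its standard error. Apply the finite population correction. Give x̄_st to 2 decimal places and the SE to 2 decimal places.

x̄_st ≈ 154.57, SE ≈ 2.04

x̄_st = Σ W_h x̄_h = (500·149.7 + 250·195.0 + 1100·259.0 + 1650·80.3)/3500 = 154.57000
V̂(x̄_st) = Σ W_h² (1 − n_h/N_h) s_h²/n_h, with W_h = N_h/N and N = 3500:
  stratum XS: (500/3500)²·(1 − 30/500)·41.5²/30 = 1.1013
  stratum S: (250/3500)²·(1 − 12/250)·37.4²/12 = 0.566165
  stratum M: (1100/3500)²·(1 − 131/1100)·56.8²/131 = 2.14292
  stratum L: (1650/3500)²·(1 − 235/1650)·21.4²/235 = 0.371419
V̂(x̄_st) = 4.18181
SE(x̄_st) = √4.18181 = 2.04495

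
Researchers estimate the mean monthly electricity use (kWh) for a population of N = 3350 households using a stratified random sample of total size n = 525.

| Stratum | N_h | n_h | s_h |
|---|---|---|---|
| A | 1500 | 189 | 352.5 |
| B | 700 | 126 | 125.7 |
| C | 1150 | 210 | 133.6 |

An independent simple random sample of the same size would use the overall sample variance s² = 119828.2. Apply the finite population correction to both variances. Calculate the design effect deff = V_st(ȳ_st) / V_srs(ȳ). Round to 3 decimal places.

deff ≈ 0.664

V̂(ȳ_st) = Σ W_h² (1 − n_h/N_h) s_h²/n_h, with W_h = N_h/N and N = 3350:
  stratum A: (1500/3350)²·(1 − 189/1500)·352.5²/189 = 115.202
  stratum B: (700/3350)²·(1 − 126/700)·125.7²/126 = 4.48973
  stratum C: (1150/3350)²·(1 − 210/1150)·133.6²/210 = 8.18709
V_st = 127.879
V_srs = (1 − 525/3350)·119828.2/525 = 192.475
deff = V_st / V_srs = 127.879/192.475 = 0.6644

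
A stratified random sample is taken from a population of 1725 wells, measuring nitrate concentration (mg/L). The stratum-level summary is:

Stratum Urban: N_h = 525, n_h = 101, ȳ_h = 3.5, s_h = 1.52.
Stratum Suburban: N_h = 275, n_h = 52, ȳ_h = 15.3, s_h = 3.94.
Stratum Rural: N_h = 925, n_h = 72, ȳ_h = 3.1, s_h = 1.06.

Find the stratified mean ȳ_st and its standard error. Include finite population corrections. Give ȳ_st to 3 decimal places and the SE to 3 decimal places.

ȳ_st = Σ W_h ȳ_h = (525·3.5 + 275·15.3 + 925·3.1)/1725 = 5.16667
V̂(ȳ_st) = Σ W_h² (1 − n_h/N_h) s_h²/n_h, with W_h = N_h/N and N = 1725:
  stratum Urban: (525/1725)²·(1 − 101/525)·1.52²/101 = 0.00171125
  stratum Suburban: (275/1725)²·(1 − 52/275)·3.94²/52 = 0.00615246
  stratum Rural: (925/1725)²·(1 − 72/925)·1.06²/72 = 0.00413801
V̂(ȳ_st) = 0.0120017
SE(ȳ_st) = √0.0120017 = 0.109552

ȳ_st ≈ 5.167, SE ≈ 0.110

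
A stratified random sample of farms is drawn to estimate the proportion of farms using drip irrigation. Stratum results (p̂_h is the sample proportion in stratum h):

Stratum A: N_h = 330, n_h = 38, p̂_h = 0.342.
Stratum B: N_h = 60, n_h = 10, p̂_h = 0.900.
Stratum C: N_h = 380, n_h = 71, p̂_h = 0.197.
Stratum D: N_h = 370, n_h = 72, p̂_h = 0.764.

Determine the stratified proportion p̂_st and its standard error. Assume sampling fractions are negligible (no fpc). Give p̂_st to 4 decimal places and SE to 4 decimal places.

N = 1140; stratum weights W_h = N_h/N.
p̂_st = Σ W_h p̂_h = (330·0.342 + 60·0.900 + 380·0.197 + 370·0.764)/1140 = 0.46000
V̂(p̂_st) = Σ W_h² p̂_h(1−p̂_h)/(n_h−1):
  stratum A: (330/1140)²·0.342·0.658/37 = 0.000509646
  stratum B: (60/1140)²·0.900·0.100/9 = 2.77008e-05
  stratum C: (380/1140)²·0.197·0.803/70 = 0.000251097
  stratum D: (370/1140)²·0.764·0.236/71 = 0.00026751
V̂(p̂_st) = 0.00105595; SE = √V̂ = 0.0324954

p̂_st ≈ 0.4600, SE ≈ 0.0325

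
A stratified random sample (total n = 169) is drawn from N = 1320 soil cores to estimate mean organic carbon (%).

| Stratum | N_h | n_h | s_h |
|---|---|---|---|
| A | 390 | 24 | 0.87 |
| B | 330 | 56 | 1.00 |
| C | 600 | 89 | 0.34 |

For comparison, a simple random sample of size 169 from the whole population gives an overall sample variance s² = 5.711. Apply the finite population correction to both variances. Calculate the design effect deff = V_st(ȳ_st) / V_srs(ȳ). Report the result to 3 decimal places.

deff ≈ 0.127

V̂(ȳ_st) = Σ W_h² (1 − n_h/N_h) s_h²/n_h, with W_h = N_h/N and N = 1320:
  stratum A: (390/1320)²·(1 − 24/390)·0.87²/24 = 0.0025836
  stratum B: (330/1320)²·(1 − 56/330)·1.00²/56 = 0.000926677
  stratum C: (600/1320)²·(1 − 89/600)·0.34²/89 = 0.000228556
V_st = 0.00373883
V_srs = (1 − 169/1320)·5.711/169 = 0.0294664
deff = V_st / V_srs = 0.00373883/0.0294664 = 0.1269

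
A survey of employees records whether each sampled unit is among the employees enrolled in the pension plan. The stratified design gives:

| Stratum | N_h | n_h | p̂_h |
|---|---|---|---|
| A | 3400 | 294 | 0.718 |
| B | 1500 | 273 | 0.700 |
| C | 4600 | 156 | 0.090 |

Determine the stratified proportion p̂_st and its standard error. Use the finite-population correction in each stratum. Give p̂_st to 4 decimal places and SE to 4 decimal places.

p̂_st ≈ 0.4111, SE ≈ 0.0147

N = 9500; stratum weights W_h = N_h/N.
p̂_st = Σ W_h p̂_h = (3400·0.718 + 1500·0.700 + 4600·0.090)/9500 = 0.41107
V̂(p̂_st) = Σ W_h² (1 − n_h/N_h) p̂_h(1−p̂_h)/(n_h−1):
  stratum A: (3400/9500)²·(1 − 294/3400)·0.718·0.282/293 = 8.0861e-05
  stratum B: (1500/9500)²·(1 − 273/1500)·0.700·0.300/272 = 1.57449e-05
  stratum C: (4600/9500)²·(1 − 156/4600)·0.090·0.910/155 = 0.000119684
V̂(p̂_st) = 0.00021629; SE = √V̂ = 0.0147068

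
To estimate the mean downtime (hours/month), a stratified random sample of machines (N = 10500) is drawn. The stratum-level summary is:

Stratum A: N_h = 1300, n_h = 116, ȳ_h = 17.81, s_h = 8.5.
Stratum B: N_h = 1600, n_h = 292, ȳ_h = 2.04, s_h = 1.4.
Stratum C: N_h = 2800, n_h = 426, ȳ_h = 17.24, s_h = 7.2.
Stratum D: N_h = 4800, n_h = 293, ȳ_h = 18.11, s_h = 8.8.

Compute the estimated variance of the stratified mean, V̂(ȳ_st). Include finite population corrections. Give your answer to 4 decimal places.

V̂(ȳ_st) = Σ W_h² (1 − n_h/N_h) s_h²/n_h, with W_h = N_h/N and N = 10500:
  stratum A: (1300/10500)²·(1 − 116/1300)·8.5²/116 = 0.00869554
  stratum B: (1600/10500)²·(1 − 292/1600)·1.4²/292 = 0.000127416
  stratum C: (2800/10500)²·(1 − 426/2800)·7.2²/426 = 0.00733695
  stratum D: (4800/10500)²·(1 − 293/4800)·8.8²/293 = 0.0518618
V̂(ȳ_st) = 0.0680217

V̂(ȳ_st) ≈ 0.0680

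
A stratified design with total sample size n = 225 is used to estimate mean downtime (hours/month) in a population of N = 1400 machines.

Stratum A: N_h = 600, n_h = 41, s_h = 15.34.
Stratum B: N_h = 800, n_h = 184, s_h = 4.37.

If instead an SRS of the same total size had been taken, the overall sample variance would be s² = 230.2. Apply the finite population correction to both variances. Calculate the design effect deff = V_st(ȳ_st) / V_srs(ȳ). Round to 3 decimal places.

V̂(ȳ_st) = Σ W_h² (1 − n_h/N_h) s_h²/n_h, with W_h = N_h/N and N = 1400:
  stratum A: (600/1400)²·(1 − 41/600)·15.34²/41 = 0.982141
  stratum B: (800/1400)²·(1 − 184/800)·4.37²/184 = 0.0260951
V_st = 1.00824
V_srs = (1 − 225/1400)·230.2/225 = 0.858683
deff = V_st / V_srs = 1.00824/0.858683 = 1.1742

deff ≈ 1.174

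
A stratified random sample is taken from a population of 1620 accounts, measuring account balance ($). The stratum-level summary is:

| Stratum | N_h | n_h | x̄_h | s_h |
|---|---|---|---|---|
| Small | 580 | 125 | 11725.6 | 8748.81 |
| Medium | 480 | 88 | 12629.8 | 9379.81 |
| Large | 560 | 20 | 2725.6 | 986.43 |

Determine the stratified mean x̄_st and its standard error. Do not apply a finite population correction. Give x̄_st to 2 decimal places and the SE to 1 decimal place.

x̄_st = Σ W_h x̄_h = (580·11725.6 + 480·12629.8 + 560·2725.6)/1620 = 8882.40000
V̂(x̄_st) = Σ W_h² s_h²/n_h, with W_h = N_h/N and N = 1620:
  stratum Small: (580/1620)²·8748.81²/125 = 78489.9
  stratum Medium: (480/1620)²·9379.81²/88 = 87772.4
  stratum Large: (560/1620)²·986.43²/20 = 5813.65
V̂(x̄_st) = 172076
SE(x̄_st) = √172076 = 414.82

x̄_st ≈ 8882.40, SE ≈ 414.8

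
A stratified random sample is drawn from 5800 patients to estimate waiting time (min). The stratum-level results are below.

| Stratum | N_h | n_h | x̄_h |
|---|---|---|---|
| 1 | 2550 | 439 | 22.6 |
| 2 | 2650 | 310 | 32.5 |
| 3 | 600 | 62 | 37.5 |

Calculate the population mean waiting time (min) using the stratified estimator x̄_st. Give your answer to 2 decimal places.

x̄_st ≈ 28.66

N = Σ N_h = 5800. Stratum weights W_h = N_h/N.
x̄_st = (2550·22.6 + 2650·32.5 + 600·37.5) / 5800 = 28.6647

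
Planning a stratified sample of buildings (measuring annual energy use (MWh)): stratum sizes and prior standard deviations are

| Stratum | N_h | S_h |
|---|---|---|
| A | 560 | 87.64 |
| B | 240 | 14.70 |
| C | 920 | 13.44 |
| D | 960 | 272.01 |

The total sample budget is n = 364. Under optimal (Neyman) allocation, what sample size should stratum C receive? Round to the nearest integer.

14

Neyman allocation: n_h = n · N_h S_h / Σ N_i S_i, with n = 364.
  stratum A: N_h·S_h = 560·87.64 = 49078.40
  stratum B: N_h·S_h = 240·14.70 = 3528.00
  stratum C: N_h·S_h = 920·13.44 = 12364.80
  stratum D: N_h·S_h = 960·272.01 = 261129.60
Σ N_h S_h = 326100.80
n for stratum C = 364·12364.80/326100.80 = 13.802 → 14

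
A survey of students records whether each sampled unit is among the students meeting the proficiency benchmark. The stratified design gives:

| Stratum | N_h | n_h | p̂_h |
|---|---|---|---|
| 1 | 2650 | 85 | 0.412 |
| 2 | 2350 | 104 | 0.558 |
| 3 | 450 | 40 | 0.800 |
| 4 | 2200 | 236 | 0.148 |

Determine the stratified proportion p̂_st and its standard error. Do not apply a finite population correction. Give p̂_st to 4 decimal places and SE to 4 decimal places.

p̂_st ≈ 0.4038, SE ≈ 0.0251

N = 7650; stratum weights W_h = N_h/N.
p̂_st = Σ W_h p̂_h = (2650·0.412 + 2350·0.558 + 450·0.800 + 2200·0.148)/7650 = 0.40375
V̂(p̂_st) = Σ W_h² p̂_h(1−p̂_h)/(n_h−1):
  stratum 1: (2650/7650)²·0.412·0.588/84 = 0.00034607
  stratum 2: (2350/7650)²·0.558·0.442/103 = 0.00022596
  stratum 3: (450/7650)²·0.800·0.200/39 = 1.41957e-05
  stratum 4: (2200/7650)²·0.148·0.852/235 = 4.43768e-05
V̂(p̂_st) = 0.000630603; SE = √V̂ = 0.0251118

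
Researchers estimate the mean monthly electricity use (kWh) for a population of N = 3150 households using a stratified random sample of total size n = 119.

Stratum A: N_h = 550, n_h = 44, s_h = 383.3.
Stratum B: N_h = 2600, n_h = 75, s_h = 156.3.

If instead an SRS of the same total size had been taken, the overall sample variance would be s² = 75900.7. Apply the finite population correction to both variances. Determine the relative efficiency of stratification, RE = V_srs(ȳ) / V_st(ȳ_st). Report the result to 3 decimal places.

RE ≈ 1.985

V̂(ȳ_st) = Σ W_h² (1 − n_h/N_h) s_h²/n_h, with W_h = N_h/N and N = 3150:
  stratum A: (550/3150)²·(1 − 44/550)·383.3²/44 = 93.652
  stratum B: (2600/3150)²·(1 − 75/2600)·156.3²/75 = 215.511
V_st = 309.163
V_srs = (1 − 119/3150)·75900.7/119 = 613.726
Relative efficiency = V_srs / V_st = 613.726/309.163 = 1.9851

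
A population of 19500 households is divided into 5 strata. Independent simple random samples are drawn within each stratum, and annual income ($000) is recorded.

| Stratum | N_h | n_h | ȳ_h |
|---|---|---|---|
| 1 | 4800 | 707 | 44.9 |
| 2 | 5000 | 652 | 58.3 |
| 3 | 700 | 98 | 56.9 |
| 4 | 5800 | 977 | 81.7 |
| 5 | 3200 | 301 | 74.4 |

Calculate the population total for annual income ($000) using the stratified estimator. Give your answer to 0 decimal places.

τ̂_st = Σ N_h ȳ_h = 4800·44.9 + 5000·58.3 + 700·56.9 + 5800·81.7 + 3200·74.4 = 1258790

τ̂_st ≈ 1258790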